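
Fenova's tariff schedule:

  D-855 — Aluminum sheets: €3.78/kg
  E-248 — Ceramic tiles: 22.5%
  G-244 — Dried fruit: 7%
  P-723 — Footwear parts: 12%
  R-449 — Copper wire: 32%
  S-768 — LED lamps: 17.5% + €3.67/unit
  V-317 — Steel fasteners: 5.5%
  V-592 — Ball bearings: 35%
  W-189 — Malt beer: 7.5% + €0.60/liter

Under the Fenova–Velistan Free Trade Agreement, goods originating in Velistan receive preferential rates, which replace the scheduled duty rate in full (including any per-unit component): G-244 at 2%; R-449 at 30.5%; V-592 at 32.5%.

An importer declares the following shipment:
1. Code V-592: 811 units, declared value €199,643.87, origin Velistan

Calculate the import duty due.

Line 1 (V-592, Velistan, 811 units, €199,643.87):
Base rate for V-592 is 35%.
Origin Velistan qualifies under the Fenova–Velistan agreement and V-592 is covered: preferential rate 32.5% applies instead.
Duty = €199,643.87 × 32.5% = €64,884.26.

€64,884.26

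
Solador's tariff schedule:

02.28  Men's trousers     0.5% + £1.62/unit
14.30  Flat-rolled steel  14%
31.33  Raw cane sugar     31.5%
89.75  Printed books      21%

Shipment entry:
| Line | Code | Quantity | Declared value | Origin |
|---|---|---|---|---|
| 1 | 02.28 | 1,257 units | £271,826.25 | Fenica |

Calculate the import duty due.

£3,395.47

Line 1 (02.28, Fenica, 1,257 units, £271,826.25):
Base rate for 02.28 is 0.5% + £1.62/unit.
Duty = £271,826.25 × 0.5% + 1,257 × £1.62 = £3,395.47.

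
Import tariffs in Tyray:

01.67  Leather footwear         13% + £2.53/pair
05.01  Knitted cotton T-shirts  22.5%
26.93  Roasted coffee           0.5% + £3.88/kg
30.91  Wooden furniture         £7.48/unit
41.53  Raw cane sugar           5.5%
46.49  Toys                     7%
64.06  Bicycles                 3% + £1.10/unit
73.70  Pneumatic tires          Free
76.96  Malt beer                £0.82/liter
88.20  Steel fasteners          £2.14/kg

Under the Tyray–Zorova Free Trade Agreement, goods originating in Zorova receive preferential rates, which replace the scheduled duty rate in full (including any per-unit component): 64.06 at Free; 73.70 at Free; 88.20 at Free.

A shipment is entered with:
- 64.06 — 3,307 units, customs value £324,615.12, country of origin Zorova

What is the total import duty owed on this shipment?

£0.00

Line 1 (64.06, Zorova, 3,307 units, £324,615.12):
Base rate for 64.06 is 3% + £1.10/unit.
Origin Zorova qualifies under the Tyray–Zorova agreement and 64.06 is covered: preferential rate Free applies instead.
Duty = £324,615.12 × 0% = £0.00.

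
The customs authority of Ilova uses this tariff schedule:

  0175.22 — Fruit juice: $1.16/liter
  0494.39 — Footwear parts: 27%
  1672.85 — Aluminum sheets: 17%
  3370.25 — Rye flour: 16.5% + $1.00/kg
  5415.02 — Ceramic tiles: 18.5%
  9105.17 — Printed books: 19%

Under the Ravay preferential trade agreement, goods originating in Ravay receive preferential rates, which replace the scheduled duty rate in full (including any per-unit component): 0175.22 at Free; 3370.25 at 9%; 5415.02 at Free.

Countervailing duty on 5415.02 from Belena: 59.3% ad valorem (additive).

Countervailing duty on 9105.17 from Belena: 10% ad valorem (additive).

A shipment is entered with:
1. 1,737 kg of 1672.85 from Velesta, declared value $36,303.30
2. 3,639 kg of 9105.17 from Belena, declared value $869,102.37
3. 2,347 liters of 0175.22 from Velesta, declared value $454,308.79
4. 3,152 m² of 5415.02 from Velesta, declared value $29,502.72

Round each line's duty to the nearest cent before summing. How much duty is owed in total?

Line 1 (1672.85, Velesta, 1,737 kg, $36,303.30):
Base rate for 1672.85 is 17%.
Duty = $36,303.30 × 17% = $6,171.56.
Line 2 (9105.17, Belena, 3,639 kg, $869,102.37):
Base rate for 9105.17 is 19%.
Additional duty on 9105.17 from Belena: +10%. Applied ad valorem rate: 19% + 10% = 29%.
Duty = $869,102.37 × 29% = $252,039.69.
Line 3 (0175.22, Velesta, 2,347 liters, $454,308.79):
Base rate for 0175.22 is $1.16/liter.
0175.22 has an FTA preferential rate, but origin Velesta is not Ravay; base rate stands.
Duty = 2,347 × $1.16 = $2,722.52.
Line 4 (5415.02, Velesta, 3,152 m², $29,502.72):
Base rate for 5415.02 is 18.5%.
5415.02 has an FTA preferential rate, but origin Velesta is not Ravay; base rate stands.
The additional-duty order on 5415.02 targets Belena, not Velesta; it does not apply.
Duty = $29,502.72 × 18.5% = $5,458.00.
Total = $6,171.56 + $252,039.69 + $2,722.52 + $5,458.00 = $266,391.77.

$266,391.77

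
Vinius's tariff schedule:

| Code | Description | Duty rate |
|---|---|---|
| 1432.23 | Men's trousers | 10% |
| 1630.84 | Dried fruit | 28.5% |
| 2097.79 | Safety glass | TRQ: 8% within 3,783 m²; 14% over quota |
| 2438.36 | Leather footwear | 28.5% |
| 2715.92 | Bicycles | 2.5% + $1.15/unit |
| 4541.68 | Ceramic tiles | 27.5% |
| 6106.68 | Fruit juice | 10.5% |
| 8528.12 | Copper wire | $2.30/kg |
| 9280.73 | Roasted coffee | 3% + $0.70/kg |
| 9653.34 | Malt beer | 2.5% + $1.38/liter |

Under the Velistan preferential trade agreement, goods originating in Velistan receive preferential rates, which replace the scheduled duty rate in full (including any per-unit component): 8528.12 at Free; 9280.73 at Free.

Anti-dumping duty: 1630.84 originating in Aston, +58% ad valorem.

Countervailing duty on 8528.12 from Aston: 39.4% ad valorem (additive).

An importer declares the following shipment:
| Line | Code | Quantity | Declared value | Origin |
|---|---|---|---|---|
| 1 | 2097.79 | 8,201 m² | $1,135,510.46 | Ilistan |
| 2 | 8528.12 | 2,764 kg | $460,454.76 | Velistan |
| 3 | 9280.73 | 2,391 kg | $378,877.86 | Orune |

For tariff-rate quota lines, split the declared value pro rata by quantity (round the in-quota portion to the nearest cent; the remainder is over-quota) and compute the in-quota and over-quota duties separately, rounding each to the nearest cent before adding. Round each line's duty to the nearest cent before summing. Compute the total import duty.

Line 1 (2097.79, Ilistan, 8,201 m², $1,135,510.46):
Code 2097.79 is under a tariff-rate quota (threshold 3,783 m²). In-quota: 3,783 m² at 8%; over-quota: 4,418 m² at 14%.
Pro-rata value split: in-quota = $1,135,510.46 × 3,783/8,201 = $523,794.18; over-quota = $1,135,510.46 − $523,794.18 = $611,716.28.
In-quota duty = $523,794.18 × 8% = $41,903.53. Over-quota duty = $611,716.28 × 14% = $85,640.28.
Line duty = $41,903.53 + $85,640.28 = $127,543.81.
Line 2 (8528.12, Velistan, 2,764 kg, $460,454.76):
Base rate for 8528.12 is $2.30/kg.
Origin Velistan qualifies under the Vinius–Velistan agreement and 8528.12 is covered: preferential rate Free applies instead.
The additional-duty order on 8528.12 targets Aston, not Velistan; it does not apply.
Duty = $460,454.76 × 0% = $0.00.
Line 3 (9280.73, Orune, 2,391 kg, $378,877.86):
Base rate for 9280.73 is 3% + $0.70/kg.
9280.73 has an FTA preferential rate, but origin Orune is not Velistan; base rate stands.
Duty = $378,877.86 × 3% + 2,391 × $0.70 = $13,040.04.
Total = $127,543.81 + $0.00 + $13,040.04 = $140,583.85.

$140,583.85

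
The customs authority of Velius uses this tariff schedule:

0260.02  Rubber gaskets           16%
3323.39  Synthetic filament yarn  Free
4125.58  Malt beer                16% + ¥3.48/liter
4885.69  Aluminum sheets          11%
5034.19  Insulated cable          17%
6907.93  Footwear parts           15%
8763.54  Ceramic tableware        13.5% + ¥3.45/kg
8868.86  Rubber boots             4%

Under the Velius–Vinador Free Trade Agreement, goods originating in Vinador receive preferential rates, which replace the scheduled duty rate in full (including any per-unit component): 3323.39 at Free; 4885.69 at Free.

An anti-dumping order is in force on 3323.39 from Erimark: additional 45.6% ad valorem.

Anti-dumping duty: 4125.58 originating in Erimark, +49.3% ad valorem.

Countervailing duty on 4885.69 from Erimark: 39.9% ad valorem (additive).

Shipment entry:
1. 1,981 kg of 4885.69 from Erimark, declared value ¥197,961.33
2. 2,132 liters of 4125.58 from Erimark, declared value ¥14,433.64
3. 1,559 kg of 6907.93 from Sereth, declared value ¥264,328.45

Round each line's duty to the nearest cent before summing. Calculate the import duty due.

Line 1 (4885.69, Erimark, 1,981 kg, ¥197,961.33):
Base rate for 4885.69 is 11%.
4885.69 has an FTA preferential rate, but origin Erimark is not Vinador; base rate stands.
Additional duty on 4885.69 from Erimark: +39.9%. Applied ad valorem rate: 11% + 39.9% = 50.9%.
Duty = ¥197,961.33 × 50.9% = ¥100,762.32.
Line 2 (4125.58, Erimark, 2,132 liters, ¥14,433.64):
Base rate for 4125.58 is 16% + ¥3.48/liter.
Additional duty on 4125.58 from Erimark: +49.3%. Applied ad valorem rate: 16% + 49.3% = 65.3%.
Duty = ¥14,433.64 × 65.3% + 2,132 × ¥3.48 = ¥16,844.53.
Line 3 (6907.93, Sereth, 1,559 kg, ¥264,328.45):
Base rate for 6907.93 is 15%.
Duty = ¥264,328.45 × 15% = ¥39,649.27.
Total = ¥100,762.32 + ¥16,844.53 + ¥39,649.27 = ¥157,256.12.

¥157,256.12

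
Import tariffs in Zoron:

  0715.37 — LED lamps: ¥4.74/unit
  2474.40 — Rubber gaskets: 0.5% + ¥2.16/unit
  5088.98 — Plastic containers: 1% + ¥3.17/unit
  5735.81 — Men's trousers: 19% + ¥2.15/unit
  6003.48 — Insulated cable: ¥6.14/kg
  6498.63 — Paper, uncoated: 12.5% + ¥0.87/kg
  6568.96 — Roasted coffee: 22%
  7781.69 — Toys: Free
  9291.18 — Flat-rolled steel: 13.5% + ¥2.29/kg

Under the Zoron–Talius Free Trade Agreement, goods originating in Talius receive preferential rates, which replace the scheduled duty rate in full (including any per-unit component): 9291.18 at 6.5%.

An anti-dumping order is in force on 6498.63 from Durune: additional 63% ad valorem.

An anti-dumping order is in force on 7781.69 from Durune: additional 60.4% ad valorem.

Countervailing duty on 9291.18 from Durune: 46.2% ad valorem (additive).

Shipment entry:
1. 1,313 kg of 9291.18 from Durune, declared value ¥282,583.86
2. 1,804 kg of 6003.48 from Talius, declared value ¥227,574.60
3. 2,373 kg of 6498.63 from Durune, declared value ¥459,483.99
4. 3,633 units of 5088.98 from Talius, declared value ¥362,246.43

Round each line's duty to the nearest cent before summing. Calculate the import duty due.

¥546,899.88

Line 1 (9291.18, Durune, 1,313 kg, ¥282,583.86):
Base rate for 9291.18 is 13.5% + ¥2.29/kg.
9291.18 has an FTA preferential rate, but origin Durune is not Talius; base rate stands.
Additional duty on 9291.18 from Durune: +46.2%. Applied ad valorem rate: 13.5% + 46.2% = 59.7%.
Duty = ¥282,583.86 × 59.7% + 1,313 × ¥2.29 = ¥171,709.33.
Line 2 (6003.48, Talius, 1,804 kg, ¥227,574.60):
Base rate for 6003.48 is ¥6.14/kg.
Origin Talius is the FTA partner but 6003.48 is not on the preference list; base rate stands.
Duty = 1,804 × ¥6.14 = ¥11,076.56.
Line 3 (6498.63, Durune, 2,373 kg, ¥459,483.99):
Base rate for 6498.63 is 12.5% + ¥0.87/kg.
Additional duty on 6498.63 from Durune: +63%. Applied ad valorem rate: 12.5% + 63% = 75.5%.
Duty = ¥459,483.99 × 75.5% + 2,373 × ¥0.87 = ¥348,974.92.
Line 4 (5088.98, Talius, 3,633 units, ¥362,246.43):
Base rate for 5088.98 is 1% + ¥3.17/unit.
Origin Talius is the FTA partner but 5088.98 is not on the preference list; base rate stands.
Duty = ¥362,246.43 × 1% + 3,633 × ¥3.17 = ¥15,139.07.
Total = ¥171,709.33 + ¥11,076.56 + ¥348,974.92 + ¥15,139.07 = ¥546,899.88.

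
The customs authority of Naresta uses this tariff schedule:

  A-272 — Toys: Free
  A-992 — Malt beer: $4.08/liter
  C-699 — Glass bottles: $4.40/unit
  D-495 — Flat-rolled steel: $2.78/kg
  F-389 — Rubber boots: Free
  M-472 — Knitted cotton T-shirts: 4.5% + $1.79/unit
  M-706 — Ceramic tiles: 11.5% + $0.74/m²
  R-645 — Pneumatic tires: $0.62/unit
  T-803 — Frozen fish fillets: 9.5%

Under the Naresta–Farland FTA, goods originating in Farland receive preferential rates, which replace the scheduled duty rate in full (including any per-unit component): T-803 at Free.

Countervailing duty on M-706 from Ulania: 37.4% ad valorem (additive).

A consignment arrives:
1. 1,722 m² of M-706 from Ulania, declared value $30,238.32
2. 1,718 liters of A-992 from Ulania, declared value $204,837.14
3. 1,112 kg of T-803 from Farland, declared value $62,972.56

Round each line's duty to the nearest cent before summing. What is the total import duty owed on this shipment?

Line 1 (M-706, Ulania, 1,722 m², $30,238.32):
Base rate for M-706 is 11.5% + $0.74/m².
Additional duty on M-706 from Ulania: +37.4%. Applied ad valorem rate: 11.5% + 37.4% = 48.9%.
Duty = $30,238.32 × 48.9% + 1,722 × $0.74 = $16,060.82.
Line 2 (A-992, Ulania, 1,718 liters, $204,837.14):
Base rate for A-992 is $4.08/liter.
Duty = 1,718 × $4.08 = $7,009.44.
Line 3 (T-803, Farland, 1,112 kg, $62,972.56):
Base rate for T-803 is 9.5%.
Origin Farland qualifies under the Naresta–Farland agreement and T-803 is covered: preferential rate Free applies instead.
Duty = $62,972.56 × 0% = $0.00.
Total = $16,060.82 + $7,009.44 + $0.00 = $23,070.26.

$23,070.26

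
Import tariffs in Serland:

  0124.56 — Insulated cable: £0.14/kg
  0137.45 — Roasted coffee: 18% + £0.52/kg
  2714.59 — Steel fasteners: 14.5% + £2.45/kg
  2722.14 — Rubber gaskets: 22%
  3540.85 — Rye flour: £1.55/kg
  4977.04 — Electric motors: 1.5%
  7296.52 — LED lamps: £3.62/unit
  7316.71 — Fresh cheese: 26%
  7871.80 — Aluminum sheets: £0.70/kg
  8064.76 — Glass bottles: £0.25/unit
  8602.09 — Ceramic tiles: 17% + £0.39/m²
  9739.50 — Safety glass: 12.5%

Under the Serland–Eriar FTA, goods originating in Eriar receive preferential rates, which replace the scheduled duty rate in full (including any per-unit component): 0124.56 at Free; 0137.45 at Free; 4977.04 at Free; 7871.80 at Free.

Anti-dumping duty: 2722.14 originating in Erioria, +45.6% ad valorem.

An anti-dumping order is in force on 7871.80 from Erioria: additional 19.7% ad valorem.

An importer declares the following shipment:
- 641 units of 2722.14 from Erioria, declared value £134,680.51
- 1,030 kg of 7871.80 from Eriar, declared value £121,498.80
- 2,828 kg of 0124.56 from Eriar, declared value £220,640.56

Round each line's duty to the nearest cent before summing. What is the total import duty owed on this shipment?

Line 1 (2722.14, Erioria, 641 units, £134,680.51):
Base rate for 2722.14 is 22%.
Additional duty on 2722.14 from Erioria: +45.6%. Applied ad valorem rate: 22% + 45.6% = 67.6%.
Duty = £134,680.51 × 67.6% = £91,044.02.
Line 2 (7871.80, Eriar, 1,030 kg, £121,498.80):
Base rate for 7871.80 is £0.70/kg.
Origin Eriar qualifies under the Serland–Eriar agreement and 7871.80 is covered: preferential rate Free applies instead.
The additional-duty order on 7871.80 targets Erioria, not Eriar; it does not apply.
Duty = £121,498.80 × 0% = £0.00.
Line 3 (0124.56, Eriar, 2,828 kg, £220,640.56):
Base rate for 0124.56 is £0.14/kg.
Origin Eriar qualifies under the Serland–Eriar agreement and 0124.56 is covered: preferential rate Free applies instead.
Duty = £220,640.56 × 0% = £0.00.
Total = £91,044.02 + £0.00 + £0.00 = £91,044.02.

£91,044.02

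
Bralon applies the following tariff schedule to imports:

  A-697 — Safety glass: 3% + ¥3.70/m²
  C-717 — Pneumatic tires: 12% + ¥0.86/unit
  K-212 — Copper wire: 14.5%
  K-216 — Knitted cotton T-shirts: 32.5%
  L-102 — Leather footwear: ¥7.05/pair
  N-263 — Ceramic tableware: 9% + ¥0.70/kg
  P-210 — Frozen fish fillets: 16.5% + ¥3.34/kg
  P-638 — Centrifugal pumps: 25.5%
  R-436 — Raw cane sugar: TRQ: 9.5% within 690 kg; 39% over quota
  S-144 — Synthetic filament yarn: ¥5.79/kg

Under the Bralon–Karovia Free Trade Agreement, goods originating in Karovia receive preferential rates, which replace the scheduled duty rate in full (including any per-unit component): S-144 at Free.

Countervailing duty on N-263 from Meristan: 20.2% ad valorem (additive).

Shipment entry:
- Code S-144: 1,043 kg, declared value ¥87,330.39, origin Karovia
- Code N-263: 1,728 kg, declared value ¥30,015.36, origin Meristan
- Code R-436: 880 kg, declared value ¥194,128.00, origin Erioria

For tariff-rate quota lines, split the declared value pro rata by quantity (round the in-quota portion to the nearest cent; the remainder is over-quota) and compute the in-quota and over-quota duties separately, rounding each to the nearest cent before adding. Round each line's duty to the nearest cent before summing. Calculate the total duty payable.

¥40,780.88

Line 1 (S-144, Karovia, 1,043 kg, ¥87,330.39):
Base rate for S-144 is ¥5.79/kg.
Origin Karovia qualifies under the Bralon–Karovia agreement and S-144 is covered: preferential rate Free applies instead.
Duty = ¥87,330.39 × 0% = ¥0.00.
Line 2 (N-263, Meristan, 1,728 kg, ¥30,015.36):
Base rate for N-263 is 9% + ¥0.70/kg.
Additional duty on N-263 from Meristan: +20.2%. Applied ad valorem rate: 9% + 20.2% = 29.2%.
Duty = ¥30,015.36 × 29.2% + 1,728 × ¥0.70 = ¥9,974.09.
Line 3 (R-436, Erioria, 880 kg, ¥194,128.00):
Code R-436 is under a tariff-rate quota (threshold 690 kg). In-quota: 690 kg at 9.5%; over-quota: 190 kg at 39%.
Pro-rata value split: in-quota = ¥194,128.00 × 690/880 = ¥152,214.00; over-quota = ¥194,128.00 − ¥152,214.00 = ¥41,914.00.
In-quota duty = ¥152,214.00 × 9.5% = ¥14,460.33. Over-quota duty = ¥41,914.00 × 39% = ¥16,346.46.
Line duty = ¥14,460.33 + ¥16,346.46 = ¥30,806.79.
Total = ¥0.00 + ¥9,974.09 + ¥30,806.79 = ¥40,780.88.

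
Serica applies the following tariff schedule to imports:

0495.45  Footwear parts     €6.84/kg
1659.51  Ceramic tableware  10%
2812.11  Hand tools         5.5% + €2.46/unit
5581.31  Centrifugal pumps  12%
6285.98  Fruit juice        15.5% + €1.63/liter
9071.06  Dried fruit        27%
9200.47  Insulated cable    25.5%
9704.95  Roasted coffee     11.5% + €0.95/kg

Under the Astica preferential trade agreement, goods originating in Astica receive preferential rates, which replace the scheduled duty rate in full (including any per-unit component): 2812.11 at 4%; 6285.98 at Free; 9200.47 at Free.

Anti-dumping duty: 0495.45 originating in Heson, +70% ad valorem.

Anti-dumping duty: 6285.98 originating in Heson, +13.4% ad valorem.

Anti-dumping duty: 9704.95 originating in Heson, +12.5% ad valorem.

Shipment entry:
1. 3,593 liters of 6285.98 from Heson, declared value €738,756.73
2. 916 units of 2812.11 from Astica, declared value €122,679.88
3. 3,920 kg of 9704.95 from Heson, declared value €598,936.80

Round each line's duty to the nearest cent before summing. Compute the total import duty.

Line 1 (6285.98, Heson, 3,593 liters, €738,756.73):
Base rate for 6285.98 is 15.5% + €1.63/liter.
6285.98 has an FTA preferential rate, but origin Heson is not Astica; base rate stands.
Additional duty on 6285.98 from Heson: +13.4%. Applied ad valorem rate: 15.5% + 13.4% = 28.9%.
Duty = €738,756.73 × 28.9% + 3,593 × €1.63 = €219,357.28.
Line 2 (2812.11, Astica, 916 units, €122,679.88):
Base rate for 2812.11 is 5.5% + €2.46/unit.
Origin Astica qualifies under the Serica–Astica agreement and 2812.11 is covered: preferential rate 4% applies instead.
Duty = €122,679.88 × 4% = €4,907.20.
Line 3 (9704.95, Heson, 3,920 kg, €598,936.80):
Base rate for 9704.95 is 11.5% + €0.95/kg.
Additional duty on 9704.95 from Heson: +12.5%. Applied ad valorem rate: 11.5% + 12.5% = 24%.
Duty = €598,936.80 × 24% + 3,920 × €0.95 = €147,468.83.
Total = €219,357.28 + €4,907.20 + €147,468.83 = €371,733.31.

€371,733.31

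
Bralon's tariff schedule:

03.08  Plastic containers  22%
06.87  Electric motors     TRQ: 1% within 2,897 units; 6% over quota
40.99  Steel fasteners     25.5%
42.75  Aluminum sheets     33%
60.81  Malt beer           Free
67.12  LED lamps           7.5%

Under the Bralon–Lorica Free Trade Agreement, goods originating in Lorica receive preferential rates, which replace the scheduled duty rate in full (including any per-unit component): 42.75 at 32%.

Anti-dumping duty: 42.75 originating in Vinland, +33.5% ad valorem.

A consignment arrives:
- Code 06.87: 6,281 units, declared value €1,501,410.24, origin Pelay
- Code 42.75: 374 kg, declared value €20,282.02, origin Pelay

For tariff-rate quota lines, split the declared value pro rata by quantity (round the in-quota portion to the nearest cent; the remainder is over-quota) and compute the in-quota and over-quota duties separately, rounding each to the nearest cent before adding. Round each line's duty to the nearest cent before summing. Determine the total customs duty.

Line 1 (06.87, Pelay, 6,281 units, €1,501,410.24):
Code 06.87 is under a tariff-rate quota (threshold 2,897 units). In-quota: 2,897 units at 1%; over-quota: 3,384 units at 6%.
Pro-rata value split: in-quota = €1,501,410.24 × 2,897/6,281 = €692,498.88; over-quota = €1,501,410.24 − €692,498.88 = €808,911.36.
In-quota duty = €692,498.88 × 1% = €6,924.99. Over-quota duty = €808,911.36 × 6% = €48,534.68.
Line duty = €6,924.99 + €48,534.68 = €55,459.67.
Line 2 (42.75, Pelay, 374 kg, €20,282.02):
Base rate for 42.75 is 33%.
42.75 has an FTA preferential rate, but origin Pelay is not Lorica; base rate stands.
The additional-duty order on 42.75 targets Vinland, not Pelay; it does not apply.
Duty = €20,282.02 × 33% = €6,693.07.
Total = €55,459.67 + €6,693.07 = €62,152.74.

€62,152.74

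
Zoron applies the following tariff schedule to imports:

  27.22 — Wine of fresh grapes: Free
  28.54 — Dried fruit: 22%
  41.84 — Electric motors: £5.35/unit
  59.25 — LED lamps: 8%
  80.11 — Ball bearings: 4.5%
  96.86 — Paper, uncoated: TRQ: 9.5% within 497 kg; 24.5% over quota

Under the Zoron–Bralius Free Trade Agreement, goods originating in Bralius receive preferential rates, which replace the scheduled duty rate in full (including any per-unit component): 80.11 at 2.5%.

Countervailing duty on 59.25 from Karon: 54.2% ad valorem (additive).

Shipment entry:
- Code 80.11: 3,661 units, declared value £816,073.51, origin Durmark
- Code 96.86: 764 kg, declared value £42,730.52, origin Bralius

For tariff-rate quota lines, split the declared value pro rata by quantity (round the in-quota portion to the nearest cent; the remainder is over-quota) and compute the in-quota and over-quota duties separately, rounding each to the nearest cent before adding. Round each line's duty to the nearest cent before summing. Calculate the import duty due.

Line 1 (80.11, Durmark, 3,661 units, £816,073.51):
Base rate for 80.11 is 4.5%.
80.11 has an FTA preferential rate, but origin Durmark is not Bralius; base rate stands.
Duty = £816,073.51 × 4.5% = £36,723.31.
Line 2 (96.86, Bralius, 764 kg, £42,730.52):
Code 96.86 is under a tariff-rate quota (threshold 497 kg). In-quota: 497 kg at 9.5%; over-quota: 267 kg at 24.5%.
Pro-rata value split: in-quota = £42,730.52 × 497/764 = £27,797.21; over-quota = £42,730.52 − £27,797.21 = £14,933.31.
In-quota duty = £27,797.21 × 9.5% = £2,640.73. Over-quota duty = £14,933.31 × 24.5% = £3,658.66.
Line duty = £2,640.73 + £3,658.66 = £6,299.39.
Total = £36,723.31 + £6,299.39 = £43,022.70.

£43,022.70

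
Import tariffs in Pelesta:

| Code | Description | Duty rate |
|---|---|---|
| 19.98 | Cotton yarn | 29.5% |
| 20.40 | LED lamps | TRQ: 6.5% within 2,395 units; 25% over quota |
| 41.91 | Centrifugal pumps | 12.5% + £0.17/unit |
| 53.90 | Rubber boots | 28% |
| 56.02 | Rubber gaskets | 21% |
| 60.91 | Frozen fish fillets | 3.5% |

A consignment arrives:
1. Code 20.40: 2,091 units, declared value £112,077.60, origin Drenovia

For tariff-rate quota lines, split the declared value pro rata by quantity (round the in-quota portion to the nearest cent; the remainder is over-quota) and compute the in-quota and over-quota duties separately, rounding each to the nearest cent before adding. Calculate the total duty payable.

£7,285.04

Line 1 (20.40, Drenovia, 2,091 units, £112,077.60):
Code 20.40 is under a tariff-rate quota (threshold 2,395 units). Quantity 2,091 units is within the quota, so the in-quota rate 6.5% applies to the full value.
Duty = £112,077.60 × 6.5% = £7,285.04.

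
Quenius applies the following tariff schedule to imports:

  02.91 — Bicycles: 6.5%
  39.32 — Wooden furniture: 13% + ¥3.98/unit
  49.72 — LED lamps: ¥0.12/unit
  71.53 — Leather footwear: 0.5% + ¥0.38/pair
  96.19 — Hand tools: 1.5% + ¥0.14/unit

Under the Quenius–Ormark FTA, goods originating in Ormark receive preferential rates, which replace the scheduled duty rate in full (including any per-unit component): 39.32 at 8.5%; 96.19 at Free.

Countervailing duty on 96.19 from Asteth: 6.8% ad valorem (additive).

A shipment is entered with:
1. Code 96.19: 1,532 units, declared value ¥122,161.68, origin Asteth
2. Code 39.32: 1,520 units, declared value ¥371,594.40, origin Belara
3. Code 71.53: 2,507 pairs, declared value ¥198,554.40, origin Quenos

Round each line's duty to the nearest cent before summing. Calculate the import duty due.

Line 1 (96.19, Asteth, 1,532 units, ¥122,161.68):
Base rate for 96.19 is 1.5% + ¥0.14/unit.
96.19 has an FTA preferential rate, but origin Asteth is not Ormark; base rate stands.
Additional duty on 96.19 from Asteth: +6.8%. Applied ad valorem rate: 1.5% + 6.8% = 8.3%.
Duty = ¥122,161.68 × 8.3% + 1,532 × ¥0.14 = ¥10,353.90.
Line 2 (39.32, Belara, 1,520 units, ¥371,594.40):
Base rate for 39.32 is 13% + ¥3.98/unit.
39.32 has an FTA preferential rate, but origin Belara is not Ormark; base rate stands.
Duty = ¥371,594.40 × 13% + 1,520 × ¥3.98 = ¥54,356.87.
Line 3 (71.53, Quenos, 2,507 pairs, ¥198,554.40):
Base rate for 71.53 is 0.5% + ¥0.38/pair.
Duty = ¥198,554.40 × 0.5% + 2,507 × ¥0.38 = ¥1,945.43.
Total = ¥10,353.90 + ¥54,356.87 + ¥1,945.43 = ¥66,656.20.

¥66,656.20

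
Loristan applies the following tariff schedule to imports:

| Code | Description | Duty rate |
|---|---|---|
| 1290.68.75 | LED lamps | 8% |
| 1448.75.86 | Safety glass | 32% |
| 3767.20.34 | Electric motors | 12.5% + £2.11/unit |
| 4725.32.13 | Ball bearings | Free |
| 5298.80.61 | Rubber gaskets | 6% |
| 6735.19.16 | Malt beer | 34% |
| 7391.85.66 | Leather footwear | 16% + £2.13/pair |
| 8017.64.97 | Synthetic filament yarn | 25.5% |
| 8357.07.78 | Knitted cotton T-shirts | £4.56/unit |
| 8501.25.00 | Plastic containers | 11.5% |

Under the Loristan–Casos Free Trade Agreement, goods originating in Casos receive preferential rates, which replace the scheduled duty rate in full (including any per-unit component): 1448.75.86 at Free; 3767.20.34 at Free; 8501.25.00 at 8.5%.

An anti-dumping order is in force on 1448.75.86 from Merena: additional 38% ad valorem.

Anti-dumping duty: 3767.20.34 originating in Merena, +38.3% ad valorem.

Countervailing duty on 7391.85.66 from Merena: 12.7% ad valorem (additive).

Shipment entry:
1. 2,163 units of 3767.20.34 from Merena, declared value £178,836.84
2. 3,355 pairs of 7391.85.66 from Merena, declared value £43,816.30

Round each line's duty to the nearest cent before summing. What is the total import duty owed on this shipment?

Line 1 (3767.20.34, Merena, 2,163 units, £178,836.84):
Base rate for 3767.20.34 is 12.5% + £2.11/unit.
3767.20.34 has an FTA preferential rate, but origin Merena is not Casos; base rate stands.
Additional duty on 3767.20.34 from Merena: +38.3%. Applied ad valorem rate: 12.5% + 38.3% = 50.8%.
Duty = £178,836.84 × 50.8% + 2,163 × £2.11 = £95,413.04.
Line 2 (7391.85.66, Merena, 3,355 pairs, £43,816.30):
Base rate for 7391.85.66 is 16% + £2.13/pair.
Additional duty on 7391.85.66 from Merena: +12.7%. Applied ad valorem rate: 16% + 12.7% = 28.7%.
Duty = £43,816.30 × 28.7% + 3,355 × £2.13 = £19,721.43.
Total = £95,413.04 + £19,721.43 = £115,134.47.

£115,134.47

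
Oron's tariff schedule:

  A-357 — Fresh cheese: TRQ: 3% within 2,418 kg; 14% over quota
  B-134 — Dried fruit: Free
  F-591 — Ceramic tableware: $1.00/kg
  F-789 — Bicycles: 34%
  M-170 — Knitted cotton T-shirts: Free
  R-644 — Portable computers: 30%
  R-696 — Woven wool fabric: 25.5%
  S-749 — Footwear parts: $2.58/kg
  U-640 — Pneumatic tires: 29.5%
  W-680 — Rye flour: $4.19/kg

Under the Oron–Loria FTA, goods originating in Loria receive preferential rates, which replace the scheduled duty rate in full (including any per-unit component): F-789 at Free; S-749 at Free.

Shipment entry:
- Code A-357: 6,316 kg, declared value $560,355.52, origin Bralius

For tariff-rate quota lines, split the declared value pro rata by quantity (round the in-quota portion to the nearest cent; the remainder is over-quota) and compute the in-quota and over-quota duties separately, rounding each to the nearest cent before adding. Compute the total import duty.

Line 1 (A-357, Bralius, 6,316 kg, $560,355.52):
Code A-357 is under a tariff-rate quota (threshold 2,418 kg). In-quota: 2,418 kg at 3%; over-quota: 3,898 kg at 14%.
Pro-rata value split: in-quota = $560,355.52 × 2,418/6,316 = $214,524.96; over-quota = $560,355.52 − $214,524.96 = $345,830.56.
In-quota duty = $214,524.96 × 3% = $6,435.75. Over-quota duty = $345,830.56 × 14% = $48,416.28.
Line duty = $6,435.75 + $48,416.28 = $54,852.03.

$54,852.03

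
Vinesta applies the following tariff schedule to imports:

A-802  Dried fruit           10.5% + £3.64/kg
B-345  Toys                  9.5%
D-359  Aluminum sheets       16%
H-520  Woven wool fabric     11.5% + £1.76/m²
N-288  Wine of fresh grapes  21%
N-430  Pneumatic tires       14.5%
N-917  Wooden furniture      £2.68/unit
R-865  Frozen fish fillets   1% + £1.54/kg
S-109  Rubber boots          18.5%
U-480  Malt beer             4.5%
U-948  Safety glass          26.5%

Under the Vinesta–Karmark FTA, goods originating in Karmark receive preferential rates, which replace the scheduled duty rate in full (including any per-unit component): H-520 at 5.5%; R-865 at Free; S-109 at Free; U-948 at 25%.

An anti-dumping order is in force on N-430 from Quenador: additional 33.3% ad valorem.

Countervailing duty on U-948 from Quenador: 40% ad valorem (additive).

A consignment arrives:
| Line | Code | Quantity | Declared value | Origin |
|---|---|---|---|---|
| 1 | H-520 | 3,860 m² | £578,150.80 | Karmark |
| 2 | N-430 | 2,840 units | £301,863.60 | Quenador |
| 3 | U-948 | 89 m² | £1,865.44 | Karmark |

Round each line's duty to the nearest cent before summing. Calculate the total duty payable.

Line 1 (H-520, Karmark, 3,860 m², £578,150.80):
Base rate for H-520 is 11.5% + £1.76/m².
Origin Karmark qualifies under the Vinesta–Karmark agreement and H-520 is covered: preferential rate 5.5% applies instead.
Duty = £578,150.80 × 5.5% = £31,798.29.
Line 2 (N-430, Quenador, 2,840 units, £301,863.60):
Base rate for N-430 is 14.5%.
Additional duty on N-430 from Quenador: +33.3%. Applied ad valorem rate: 14.5% + 33.3% = 47.8%.
Duty = £301,863.60 × 47.8% = £144,290.80.
Line 3 (U-948, Karmark, 89 m², £1,865.44):
Base rate for U-948 is 26.5%.
Origin Karmark qualifies under the Vinesta–Karmark agreement and U-948 is covered: preferential rate 25% applies instead.
The additional-duty order on U-948 targets Quenador, not Karmark; it does not apply.
Duty = £1,865.44 × 25% = £466.36.
Total = £31,798.29 + £144,290.80 + £466.36 = £176,555.45.

£176,555.45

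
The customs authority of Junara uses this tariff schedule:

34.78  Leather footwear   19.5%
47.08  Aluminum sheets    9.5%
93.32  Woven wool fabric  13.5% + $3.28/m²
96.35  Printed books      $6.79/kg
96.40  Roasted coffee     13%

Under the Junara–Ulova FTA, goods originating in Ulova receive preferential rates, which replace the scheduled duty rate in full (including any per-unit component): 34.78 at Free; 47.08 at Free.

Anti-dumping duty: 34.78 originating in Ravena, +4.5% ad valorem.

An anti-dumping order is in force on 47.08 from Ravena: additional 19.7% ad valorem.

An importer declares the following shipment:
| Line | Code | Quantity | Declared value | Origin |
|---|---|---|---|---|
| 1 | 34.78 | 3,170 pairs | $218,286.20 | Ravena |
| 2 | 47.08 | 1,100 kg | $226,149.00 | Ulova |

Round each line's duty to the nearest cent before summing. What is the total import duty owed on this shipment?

Line 1 (34.78, Ravena, 3,170 pairs, $218,286.20):
Base rate for 34.78 is 19.5%.
34.78 has an FTA preferential rate, but origin Ravena is not Ulova; base rate stands.
Additional duty on 34.78 from Ravena: +4.5%. Applied ad valorem rate: 19.5% + 4.5% = 24%.
Duty = $218,286.20 × 24% = $52,388.69.
Line 2 (47.08, Ulova, 1,100 kg, $226,149.00):
Base rate for 47.08 is 9.5%.
Origin Ulova qualifies under the Junara–Ulova agreement and 47.08 is covered: preferential rate Free applies instead.
The additional-duty order on 47.08 targets Ravena, not Ulova; it does not apply.
Duty = $226,149.00 × 0% = $0.00.
Total = $52,388.69 + $0.00 = $52,388.69.

$52,388.69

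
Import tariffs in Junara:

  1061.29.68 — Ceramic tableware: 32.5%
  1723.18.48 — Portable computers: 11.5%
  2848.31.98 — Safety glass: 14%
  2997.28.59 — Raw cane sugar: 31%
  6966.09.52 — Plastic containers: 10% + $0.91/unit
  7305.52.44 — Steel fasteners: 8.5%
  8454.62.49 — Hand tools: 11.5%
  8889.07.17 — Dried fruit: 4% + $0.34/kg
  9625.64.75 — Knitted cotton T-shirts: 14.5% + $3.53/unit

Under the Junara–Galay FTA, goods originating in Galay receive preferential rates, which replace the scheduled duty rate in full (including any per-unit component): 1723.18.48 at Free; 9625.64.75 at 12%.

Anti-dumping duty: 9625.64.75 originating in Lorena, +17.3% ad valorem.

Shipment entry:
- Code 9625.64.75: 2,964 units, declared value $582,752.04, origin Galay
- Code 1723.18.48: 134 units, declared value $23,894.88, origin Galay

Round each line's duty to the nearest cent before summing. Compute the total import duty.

Line 1 (9625.64.75, Galay, 2,964 units, $582,752.04):
Base rate for 9625.64.75 is 14.5% + $3.53/unit.
Origin Galay qualifies under the Junara–Galay agreement and 9625.64.75 is covered: preferential rate 12% applies instead.
The additional-duty order on 9625.64.75 targets Lorena, not Galay; it does not apply.
Duty = $582,752.04 × 12% = $69,930.24.
Line 2 (1723.18.48, Galay, 134 units, $23,894.88):
Base rate for 1723.18.48 is 11.5%.
Origin Galay qualifies under the Junara–Galay agreement and 1723.18.48 is covered: preferential rate Free applies instead.
Duty = $23,894.88 × 0% = $0.00.
Total = $69,930.24 + $0.00 = $69,930.24.

$69,930.24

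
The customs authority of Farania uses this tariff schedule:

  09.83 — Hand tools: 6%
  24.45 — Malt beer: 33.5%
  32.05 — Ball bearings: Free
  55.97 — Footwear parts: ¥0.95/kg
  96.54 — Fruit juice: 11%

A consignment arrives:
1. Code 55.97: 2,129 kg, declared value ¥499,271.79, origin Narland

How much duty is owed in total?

Line 1 (55.97, Narland, 2,129 kg, ¥499,271.79):
Base rate for 55.97 is ¥0.95/kg.
Duty = 2,129 × ¥0.95 = ¥2,022.55.

¥2,022.55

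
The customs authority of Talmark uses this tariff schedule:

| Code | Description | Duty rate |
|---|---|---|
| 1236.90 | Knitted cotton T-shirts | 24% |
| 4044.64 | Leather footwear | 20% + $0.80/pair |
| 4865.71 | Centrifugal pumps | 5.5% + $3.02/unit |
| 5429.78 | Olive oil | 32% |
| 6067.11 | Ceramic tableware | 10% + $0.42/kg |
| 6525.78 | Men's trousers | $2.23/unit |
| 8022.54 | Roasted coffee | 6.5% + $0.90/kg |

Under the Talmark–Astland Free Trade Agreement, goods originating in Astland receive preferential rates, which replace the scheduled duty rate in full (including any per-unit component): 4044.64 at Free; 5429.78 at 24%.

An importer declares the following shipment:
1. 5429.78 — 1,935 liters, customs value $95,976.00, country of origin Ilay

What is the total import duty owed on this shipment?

$30,712.32

Line 1 (5429.78, Ilay, 1,935 liters, $95,976.00):
Base rate for 5429.78 is 32%.
5429.78 has an FTA preferential rate, but origin Ilay is not Astland; base rate stands.
Duty = $95,976.00 × 32% = $30,712.32.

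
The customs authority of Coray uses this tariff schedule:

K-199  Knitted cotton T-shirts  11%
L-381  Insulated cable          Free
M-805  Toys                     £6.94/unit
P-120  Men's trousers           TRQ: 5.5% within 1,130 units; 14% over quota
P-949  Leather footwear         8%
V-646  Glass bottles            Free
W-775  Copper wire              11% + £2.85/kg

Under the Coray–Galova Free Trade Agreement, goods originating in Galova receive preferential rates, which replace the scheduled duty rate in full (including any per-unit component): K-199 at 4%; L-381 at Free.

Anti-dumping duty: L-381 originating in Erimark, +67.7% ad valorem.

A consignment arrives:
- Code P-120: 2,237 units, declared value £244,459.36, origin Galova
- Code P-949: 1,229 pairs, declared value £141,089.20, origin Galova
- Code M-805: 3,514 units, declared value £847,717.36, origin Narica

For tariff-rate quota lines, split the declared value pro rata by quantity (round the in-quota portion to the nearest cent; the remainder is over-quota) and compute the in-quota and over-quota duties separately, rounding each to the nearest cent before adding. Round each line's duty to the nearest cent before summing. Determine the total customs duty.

Line 1 (P-120, Galova, 2,237 units, £244,459.36):
Code P-120 is under a tariff-rate quota (threshold 1,130 units). In-quota: 1,130 units at 5.5%; over-quota: 1,107 units at 14%.
Pro-rata value split: in-quota = £244,459.36 × 1,130/2,237 = £123,486.40; over-quota = £244,459.36 − £123,486.40 = £120,972.96.
In-quota duty = £123,486.40 × 5.5% = £6,791.75. Over-quota duty = £120,972.96 × 14% = £16,936.21.
Line duty = £6,791.75 + £16,936.21 = £23,727.96.
Line 2 (P-949, Galova, 1,229 pairs, £141,089.20):
Base rate for P-949 is 8%.
Origin Galova is the FTA partner but P-949 is not on the preference list; base rate stands.
Duty = £141,089.20 × 8% = £11,287.14.
Line 3 (M-805, Narica, 3,514 units, £847,717.36):
Base rate for M-805 is £6.94/unit.
Duty = 3,514 × £6.94 = £24,387.16.
Total = £23,727.96 + £11,287.14 + £24,387.16 = £59,402.26.

£59,402.26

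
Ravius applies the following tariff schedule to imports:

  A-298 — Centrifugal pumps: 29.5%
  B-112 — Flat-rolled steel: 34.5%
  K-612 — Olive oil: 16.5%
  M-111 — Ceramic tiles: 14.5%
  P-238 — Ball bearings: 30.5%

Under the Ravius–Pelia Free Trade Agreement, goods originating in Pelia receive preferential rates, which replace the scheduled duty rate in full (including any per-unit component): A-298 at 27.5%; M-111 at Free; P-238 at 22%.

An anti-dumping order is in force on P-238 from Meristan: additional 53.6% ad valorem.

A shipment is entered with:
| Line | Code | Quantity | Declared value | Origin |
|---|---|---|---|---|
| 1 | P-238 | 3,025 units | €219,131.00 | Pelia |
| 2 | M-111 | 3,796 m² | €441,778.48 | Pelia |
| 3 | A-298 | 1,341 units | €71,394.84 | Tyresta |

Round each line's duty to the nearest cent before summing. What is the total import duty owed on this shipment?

€69,270.30

Line 1 (P-238, Pelia, 3,025 units, €219,131.00):
Base rate for P-238 is 30.5%.
Origin Pelia qualifies under the Ravius–Pelia agreement and P-238 is covered: preferential rate 22% applies instead.
The additional-duty order on P-238 targets Meristan, not Pelia; it does not apply.
Duty = €219,131.00 × 22% = €48,208.82.
Line 2 (M-111, Pelia, 3,796 m², €441,778.48):
Base rate for M-111 is 14.5%.
Origin Pelia qualifies under the Ravius–Pelia agreement and M-111 is covered: preferential rate Free applies instead.
Duty = €441,778.48 × 0% = €0.00.
Line 3 (A-298, Tyresta, 1,341 units, €71,394.84):
Base rate for A-298 is 29.5%.
A-298 has an FTA preferential rate, but origin Tyresta is not Pelia; base rate stands.
Duty = €71,394.84 × 29.5% = €21,061.48.
Total = €48,208.82 + €0.00 + €21,061.48 = €69,270.30.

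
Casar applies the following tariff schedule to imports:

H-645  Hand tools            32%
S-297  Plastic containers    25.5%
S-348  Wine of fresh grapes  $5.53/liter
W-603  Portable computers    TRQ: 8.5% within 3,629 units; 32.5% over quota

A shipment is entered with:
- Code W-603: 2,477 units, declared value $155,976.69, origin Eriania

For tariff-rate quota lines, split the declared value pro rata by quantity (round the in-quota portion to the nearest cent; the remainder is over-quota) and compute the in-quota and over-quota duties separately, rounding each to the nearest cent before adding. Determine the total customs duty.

$13,258.02

Line 1 (W-603, Eriania, 2,477 units, $155,976.69):
Code W-603 is under a tariff-rate quota (threshold 3,629 units). Quantity 2,477 units is within the quota, so the in-quota rate 8.5% applies to the full value.
Duty = $155,976.69 × 8.5% = $13,258.02.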